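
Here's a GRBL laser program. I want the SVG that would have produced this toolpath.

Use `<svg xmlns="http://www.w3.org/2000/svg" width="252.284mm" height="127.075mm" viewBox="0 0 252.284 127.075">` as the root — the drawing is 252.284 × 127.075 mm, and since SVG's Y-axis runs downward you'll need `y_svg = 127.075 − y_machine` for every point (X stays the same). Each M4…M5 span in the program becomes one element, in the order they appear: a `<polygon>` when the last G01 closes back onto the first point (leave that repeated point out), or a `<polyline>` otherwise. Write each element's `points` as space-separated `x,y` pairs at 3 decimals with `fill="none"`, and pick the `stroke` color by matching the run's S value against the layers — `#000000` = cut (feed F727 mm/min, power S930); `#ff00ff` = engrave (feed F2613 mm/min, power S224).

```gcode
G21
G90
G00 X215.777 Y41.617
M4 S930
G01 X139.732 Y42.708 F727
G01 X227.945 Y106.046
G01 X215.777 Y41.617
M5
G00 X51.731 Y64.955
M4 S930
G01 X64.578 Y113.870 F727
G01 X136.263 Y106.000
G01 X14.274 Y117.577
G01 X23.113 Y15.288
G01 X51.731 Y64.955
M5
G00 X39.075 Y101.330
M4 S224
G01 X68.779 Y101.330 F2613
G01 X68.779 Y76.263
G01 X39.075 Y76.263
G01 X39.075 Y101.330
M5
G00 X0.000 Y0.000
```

<svg xmlns="http://www.w3.org/2000/svg" width="252.284mm" height="127.075mm" viewBox="0 0 252.284 127.075">
  <polygon points="215.777,85.458 139.732,84.367 227.945,21.029" fill="none" stroke="#000000"/>
  <polygon points="51.731,62.120 64.578,13.205 136.263,21.075 14.274,9.498 23.113,111.787" fill="none" stroke="#000000"/>
  <polygon points="39.075,25.745 68.779,25.745 68.779,50.812 39.075,50.812" fill="none" stroke="#ff00ff"/>
</svg>

Each laser-on run becomes one SVG element. Flip Y back into SVG space with y_svg = 127.075 − y_machine.

Run 1: S930 ⇒ cut layer `#000000`. The run returns to its start, so emit a `<polygon>` with points (Y-flipped): 215.777,85.458 139.732,84.367 227.945,21.029.

Run 2: the run's S930 means `#000000` (cut). The run returns to its start, so emit a `<polygon>` with points (Y-flipped): 51.731,62.120 64.578,13.205 136.263,21.075 14.274,9.498 23.113,111.787.

Run 3: the run's S224 means `#ff00ff` (engrave). The run returns to its start, so emit a `<polygon>` with points (Y-flipped): 39.075,25.745 68.779,25.745 68.779,50.812 39.075,50.812.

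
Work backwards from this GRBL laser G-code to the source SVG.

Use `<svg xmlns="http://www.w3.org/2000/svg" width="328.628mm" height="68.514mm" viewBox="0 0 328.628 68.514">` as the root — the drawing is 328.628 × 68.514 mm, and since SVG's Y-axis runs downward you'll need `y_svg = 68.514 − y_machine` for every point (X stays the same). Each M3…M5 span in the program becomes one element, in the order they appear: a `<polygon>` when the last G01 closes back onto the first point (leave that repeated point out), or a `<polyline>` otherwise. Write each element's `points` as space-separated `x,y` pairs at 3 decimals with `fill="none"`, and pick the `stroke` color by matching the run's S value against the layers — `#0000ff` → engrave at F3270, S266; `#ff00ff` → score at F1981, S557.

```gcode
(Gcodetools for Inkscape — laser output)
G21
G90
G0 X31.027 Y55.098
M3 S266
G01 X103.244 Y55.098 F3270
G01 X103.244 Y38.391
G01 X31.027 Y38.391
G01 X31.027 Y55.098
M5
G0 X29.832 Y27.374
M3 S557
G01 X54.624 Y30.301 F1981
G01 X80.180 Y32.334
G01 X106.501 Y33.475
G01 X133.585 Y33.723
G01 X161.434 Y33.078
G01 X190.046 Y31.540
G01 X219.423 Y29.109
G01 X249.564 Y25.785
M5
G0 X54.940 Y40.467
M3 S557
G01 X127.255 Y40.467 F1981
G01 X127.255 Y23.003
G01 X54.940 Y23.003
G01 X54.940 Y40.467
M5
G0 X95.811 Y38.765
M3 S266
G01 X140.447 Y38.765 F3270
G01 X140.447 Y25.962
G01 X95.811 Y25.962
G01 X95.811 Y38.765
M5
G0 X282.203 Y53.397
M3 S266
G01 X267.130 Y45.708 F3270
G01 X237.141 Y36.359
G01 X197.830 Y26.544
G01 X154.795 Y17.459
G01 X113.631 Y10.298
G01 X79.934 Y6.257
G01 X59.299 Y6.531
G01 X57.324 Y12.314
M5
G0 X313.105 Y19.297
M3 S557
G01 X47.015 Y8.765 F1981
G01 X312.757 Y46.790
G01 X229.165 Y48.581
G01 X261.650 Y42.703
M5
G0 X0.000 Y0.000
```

<svg xmlns="http://www.w3.org/2000/svg" width="328.628mm" height="68.514mm" viewBox="0 0 328.628 68.514">
  <polygon points="31.027,13.416 103.244,13.416 103.244,30.123 31.027,30.123" fill="none" stroke="#0000ff"/>
  <polyline points="29.832,41.140 54.624,38.213 80.180,36.180 106.501,35.039 133.585,34.791 161.434,35.436 190.046,36.974 219.423,39.405 249.564,42.729" fill="none" stroke="#ff00ff"/>
  <polygon points="54.940,28.047 127.255,28.047 127.255,45.511 54.940,45.511" fill="none" stroke="#ff00ff"/>
  <polygon points="95.811,29.749 140.447,29.749 140.447,42.552 95.811,42.552" fill="none" stroke="#0000ff"/>
  <polyline points="282.203,15.117 267.130,22.806 237.141,32.155 197.830,41.970 154.795,51.055 113.631,58.216 79.934,62.257 59.299,61.983 57.324,56.200" fill="none" stroke="#0000ff"/>
  <polyline points="313.105,49.217 47.015,59.749 312.757,21.724 229.165,19.933 261.650,25.811" fill="none" stroke="#ff00ff"/>
</svg>

Machine Y-up, SVG Y-down with viewBox height 68.514, so y_svg = 68.514 − y_machine; X carries over.

Run 1: S266 ⇒ engrave layer `#0000ff`. The run returns to its start, so emit a `<polygon>` with points (Y-flipped): 31.027,13.416 103.244,13.416 103.244,30.123 31.027,30.123.

Run 2: the run's S557 means `#ff00ff` (score). The run is open, so emit a `<polyline>` with points (Y-flipped): 29.832,41.140 54.624,38.213 80.180,36.180 106.501,35.039 133.585,34.791 161.434,35.436 190.046,36.974 219.423,39.405 249.564,42.729.

Run 3: power S557 maps to stroke `#ff00ff` (score). The run returns to its start, so emit a `<polygon>` with points (Y-flipped): 54.940,28.047 127.255,28.047 127.255,45.511 54.940,45.511.

Run 4: the run's S266 means `#0000ff` (engrave). The run returns to its start, so emit a `<polygon>` with points (Y-flipped): 95.811,29.749 140.447,29.749 140.447,42.552 95.811,42.552.

Run 5: power S266 maps to stroke `#0000ff` (engrave). The run is open, so emit a `<polyline>` with points (Y-flipped): 282.203,15.117 267.130,22.806 237.141,32.155 197.830,41.970 154.795,51.055 113.631,58.216 79.934,62.257 59.299,61.983 57.324,56.200.

Run 6: S557 ⇒ score layer `#ff00ff`. The run is open, so emit a `<polyline>` with points (Y-flipped): 313.105,49.217 47.015,59.749 312.757,21.724 229.165,19.933 261.650,25.811.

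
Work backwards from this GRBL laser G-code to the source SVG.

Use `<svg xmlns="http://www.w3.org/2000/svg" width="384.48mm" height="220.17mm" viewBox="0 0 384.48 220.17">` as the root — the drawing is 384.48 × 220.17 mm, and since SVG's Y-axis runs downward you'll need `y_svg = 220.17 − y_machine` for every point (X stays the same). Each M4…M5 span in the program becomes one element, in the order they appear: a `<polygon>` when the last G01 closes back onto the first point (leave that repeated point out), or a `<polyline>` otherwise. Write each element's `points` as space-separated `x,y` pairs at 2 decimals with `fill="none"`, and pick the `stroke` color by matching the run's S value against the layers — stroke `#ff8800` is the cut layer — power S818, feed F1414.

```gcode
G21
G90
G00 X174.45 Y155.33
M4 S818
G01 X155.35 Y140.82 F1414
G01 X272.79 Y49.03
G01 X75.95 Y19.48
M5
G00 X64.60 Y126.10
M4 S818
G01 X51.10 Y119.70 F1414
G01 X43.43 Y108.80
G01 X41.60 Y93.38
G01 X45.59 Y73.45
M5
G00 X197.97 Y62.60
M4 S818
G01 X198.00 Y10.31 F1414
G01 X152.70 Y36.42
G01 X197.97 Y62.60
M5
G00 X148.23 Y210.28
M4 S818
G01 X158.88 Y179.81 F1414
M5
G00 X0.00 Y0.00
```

Machine Y-up, SVG Y-down with viewBox height 220.17, so y_svg = 220.17 − y_machine; X carries over. Every run uses S818, so all elements get stroke `#ff8800` (cut).

Run 1: The run is open, so emit a `<polyline>` with points (Y-flipped): 174.45,64.84 155.35,79.35 272.79,171.14 75.95,200.69.

Run 2: The run is open, so emit a `<polyline>` with points (Y-flipped): 64.60,94.07 51.10,100.47 43.43,111.37 41.60,126.79 45.59,146.72.

Run 3: The run returns to its start, so emit a `<polygon>` with points (Y-flipped): 197.97,157.57 198.00,209.86 152.70,183.75.

Run 4: The run is open, so emit a `<polyline>` with points (Y-flipped): 148.23,9.89 158.88,40.36.

<svg xmlns="http://www.w3.org/2000/svg" width="384.48mm" height="220.17mm" viewBox="0 0 384.48 220.17">
  <polyline points="174.45,64.84 155.35,79.35 272.79,171.14 75.95,200.69" fill="none" stroke="#ff8800"/>
  <polyline points="64.60,94.07 51.10,100.47 43.43,111.37 41.60,126.79 45.59,146.72" fill="none" stroke="#ff8800"/>
  <polygon points="197.97,157.57 198.00,209.86 152.70,183.75" fill="none" stroke="#ff8800"/>
  <polyline points="148.23,9.89 158.88,40.36" fill="none" stroke="#ff8800"/>
</svg>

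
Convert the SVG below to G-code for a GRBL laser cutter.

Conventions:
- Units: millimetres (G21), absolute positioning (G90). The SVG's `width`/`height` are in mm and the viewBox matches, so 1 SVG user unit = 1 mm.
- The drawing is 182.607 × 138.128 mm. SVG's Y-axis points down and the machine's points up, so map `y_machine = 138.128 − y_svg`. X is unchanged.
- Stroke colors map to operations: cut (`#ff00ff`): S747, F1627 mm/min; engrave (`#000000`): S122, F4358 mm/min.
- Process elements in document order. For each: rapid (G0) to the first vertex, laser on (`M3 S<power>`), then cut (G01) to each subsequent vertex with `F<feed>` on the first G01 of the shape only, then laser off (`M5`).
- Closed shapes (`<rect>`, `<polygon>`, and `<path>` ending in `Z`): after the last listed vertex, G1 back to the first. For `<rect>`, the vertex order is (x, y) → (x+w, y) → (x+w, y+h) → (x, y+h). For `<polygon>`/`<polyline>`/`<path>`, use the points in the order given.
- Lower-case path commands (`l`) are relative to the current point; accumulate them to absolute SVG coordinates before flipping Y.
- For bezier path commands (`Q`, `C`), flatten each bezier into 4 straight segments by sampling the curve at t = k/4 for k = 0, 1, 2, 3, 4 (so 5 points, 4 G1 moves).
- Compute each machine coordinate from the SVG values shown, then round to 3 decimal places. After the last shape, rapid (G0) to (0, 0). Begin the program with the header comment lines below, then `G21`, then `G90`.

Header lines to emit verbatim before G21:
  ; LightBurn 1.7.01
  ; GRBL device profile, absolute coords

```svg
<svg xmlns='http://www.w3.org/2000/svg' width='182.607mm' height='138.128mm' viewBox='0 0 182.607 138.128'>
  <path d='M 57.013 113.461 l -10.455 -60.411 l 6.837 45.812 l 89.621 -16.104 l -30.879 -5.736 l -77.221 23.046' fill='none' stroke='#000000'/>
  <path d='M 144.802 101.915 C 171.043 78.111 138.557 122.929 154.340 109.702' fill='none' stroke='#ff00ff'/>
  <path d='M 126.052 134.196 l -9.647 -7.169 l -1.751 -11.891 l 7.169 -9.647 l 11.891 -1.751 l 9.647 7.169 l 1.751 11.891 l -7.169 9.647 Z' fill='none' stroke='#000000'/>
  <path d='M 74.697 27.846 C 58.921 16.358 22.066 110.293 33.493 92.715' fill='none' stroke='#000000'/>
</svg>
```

; LightBurn 1.7.01
; GRBL device profile, absolute coords
G21
G90
G0 X57.013 Y24.667
M3 S122
G01 X46.558 Y85.078 F4358
G01 X53.395 Y39.266
G01 X143.016 Y55.370
G01 X112.137 Y61.106
G01 X34.916 Y38.060
M5
G0 X144.802 Y36.213
M3 S747
G01 X155.143 Y43.179 F1627
G01 X153.493 Y36.286
G01 X149.881 Y27.410
G01 X154.340 Y28.426
M5
G0 X126.052 Y3.932
M3 S122
G01 X116.405 Y11.101 F4358
G01 X114.654 Y22.992
G01 X121.823 Y32.639
G01 X133.714 Y34.390
G01 X143.361 Y27.221
G01 X145.112 Y15.330
G01 X137.943 Y5.683
G01 X126.052 Y3.932
M5
G0 X74.697 Y110.282
M3 S122
G01 X59.996 Y102.521 F4358
G01 X43.894 Y75.564
G01 X32.892 Y49.749
G01 X33.493 Y45.413
M5
G0 X0.000 Y0.000

Since the viewBox matches the mm dimensions, user units are millimetres directly. The only transform is the Y-flip y_m = 138.128 − y_svg.

Shape 1 is a open polyline drawn with `<path>`. Its stroke #000000 means engrave at S122, F4358. After flipping Y the toolpath is (57.013,24.667) → (46.558,85.078) → (53.395,39.266) → (143.016,55.370) → (112.137,61.106) → (34.916,38.060).

Shape 2 is a cubic bezier drawn with `<path>`. Its stroke #ff00ff means cut at S747, F1627. After flipping Y the toolpath is (144.802,36.213) → (155.143,43.179) → (153.493,36.286) → (149.881,27.410) → (154.340,28.426).

Shape 3 is a regular polygon drawn with `<path>`. Its stroke #000000 means engrave at S122, F4358. After flipping Y the toolpath is (126.052,3.932) → (116.405,11.101) → (114.654,22.992) → (121.823,32.639) → (133.714,34.390) → (143.361,27.221) → (145.112,15.330) → (137.943,5.683) → (126.052,3.932), returning to the start.

Shape 4 is a cubic bezier drawn with `<path>`. Its stroke #000000 means engrave at S122, F4358. After flipping Y the toolpath is (74.697,110.282) → (59.996,102.521) → (43.894,75.564) → (32.892,49.749) → (33.493,45.413).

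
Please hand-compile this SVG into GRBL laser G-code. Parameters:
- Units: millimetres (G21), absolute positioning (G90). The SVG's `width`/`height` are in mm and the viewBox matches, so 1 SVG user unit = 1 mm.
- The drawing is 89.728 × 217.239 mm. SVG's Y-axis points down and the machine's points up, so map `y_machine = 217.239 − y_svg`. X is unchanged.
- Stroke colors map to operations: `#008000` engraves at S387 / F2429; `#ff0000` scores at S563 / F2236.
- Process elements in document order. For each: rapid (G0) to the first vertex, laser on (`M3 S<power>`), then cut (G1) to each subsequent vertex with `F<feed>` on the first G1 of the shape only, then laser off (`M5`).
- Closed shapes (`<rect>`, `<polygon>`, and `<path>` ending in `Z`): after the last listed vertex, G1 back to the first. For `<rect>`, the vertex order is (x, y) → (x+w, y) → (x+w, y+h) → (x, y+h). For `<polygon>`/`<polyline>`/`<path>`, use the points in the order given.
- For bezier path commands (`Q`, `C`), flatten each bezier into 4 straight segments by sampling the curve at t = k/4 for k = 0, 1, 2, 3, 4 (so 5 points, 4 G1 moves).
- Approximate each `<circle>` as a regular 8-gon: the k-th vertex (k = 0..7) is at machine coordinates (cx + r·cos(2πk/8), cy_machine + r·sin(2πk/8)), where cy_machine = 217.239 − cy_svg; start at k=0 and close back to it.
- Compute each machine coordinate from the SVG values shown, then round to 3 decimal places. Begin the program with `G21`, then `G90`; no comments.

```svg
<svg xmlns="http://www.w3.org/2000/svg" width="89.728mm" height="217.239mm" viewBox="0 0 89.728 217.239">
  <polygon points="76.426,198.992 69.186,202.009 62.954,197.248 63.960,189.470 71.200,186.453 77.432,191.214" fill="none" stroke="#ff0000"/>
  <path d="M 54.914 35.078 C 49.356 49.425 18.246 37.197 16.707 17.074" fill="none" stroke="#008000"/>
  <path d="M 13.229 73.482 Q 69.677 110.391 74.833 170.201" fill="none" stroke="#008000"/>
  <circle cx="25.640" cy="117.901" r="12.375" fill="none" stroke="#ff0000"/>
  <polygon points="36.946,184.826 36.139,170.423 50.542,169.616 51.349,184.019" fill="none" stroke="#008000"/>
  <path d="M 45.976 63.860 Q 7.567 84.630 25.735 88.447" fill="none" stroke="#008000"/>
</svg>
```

1 u = 1 mm; y_m = 217.239 − y.

[1] `<polygon>` regular polygon, #ff0000→score S563 F2236: (76.426,18.247) → (69.186,15.230) → (62.954,19.991) → (63.960,27.769) → (71.200,30.786) → (77.432,26.025) → (76.426,18.247) (closed)

[2] `<path>` cubic bezier, #008000→engrave S387 F2429: (54.914,182.161) → (46.816,176.092) → (34.303,178.237) → (22.545,186.845) → (16.707,200.165)

[3] `<path>` quadratic bezier, #008000→engrave S387 F2429: (13.229,143.757) → (38.247,123.871) → (56.854,101.123) → (69.049,75.512) → (74.833,47.038)

[4] `<circle>` circle, #ff0000→score S563 F2236: (38.015,99.338) → (34.390,108.088) → (25.640,111.713) → (16.890,108.088) → (13.265,99.338) → (16.890,90.588) → (25.640,86.963) → (34.390,90.588) → (38.015,99.338) (closed)

[5] `<polygon>` regular polygon, #008000→engrave S387 F2429: (36.946,32.413) → (36.139,46.816) → (50.542,47.623) → (51.349,33.220) → (36.946,32.413) (closed)

[6] `<path>` quadratic bezier, #008000→engrave S387 F2429: (45.976,153.379) → (30.308,144.054) → (21.711,136.847) → (20.187,131.760) → (25.735,128.792)

G21
G90
G0 X76.426 Y18.247
M3 S563
G1 X69.186 Y15.230 F2236
G1 X62.954 Y19.991
G1 X63.960 Y27.769
G1 X71.200 Y30.786
G1 X77.432 Y26.025
G1 X76.426 Y18.247
M5
G0 X54.914 Y182.161
M3 S387
G1 X46.816 Y176.092 F2429
G1 X34.303 Y178.237
G1 X22.545 Y186.845
G1 X16.707 Y200.165
M5
G0 X13.229 Y143.757
M3 S387
G1 X38.247 Y123.871 F2429
G1 X56.854 Y101.123
G1 X69.049 Y75.512
G1 X74.833 Y47.038
M5
G0 X38.015 Y99.338
M3 S563
G1 X34.390 Y108.088 F2236
G1 X25.640 Y111.713
G1 X16.890 Y108.088
G1 X13.265 Y99.338
G1 X16.890 Y90.588
G1 X25.640 Y86.963
G1 X34.390 Y90.588
G1 X38.015 Y99.338
M5
G0 X36.946 Y32.413
M3 S387
G1 X36.139 Y46.816 F2429
G1 X50.542 Y47.623
G1 X51.349 Y33.220
G1 X36.946 Y32.413
M5
G0 X45.976 Y153.379
M3 S387
G1 X30.308 Y144.054 F2429
G1 X21.711 Y136.847
G1 X20.187 Y131.760
G1 X25.735 Y128.792
M5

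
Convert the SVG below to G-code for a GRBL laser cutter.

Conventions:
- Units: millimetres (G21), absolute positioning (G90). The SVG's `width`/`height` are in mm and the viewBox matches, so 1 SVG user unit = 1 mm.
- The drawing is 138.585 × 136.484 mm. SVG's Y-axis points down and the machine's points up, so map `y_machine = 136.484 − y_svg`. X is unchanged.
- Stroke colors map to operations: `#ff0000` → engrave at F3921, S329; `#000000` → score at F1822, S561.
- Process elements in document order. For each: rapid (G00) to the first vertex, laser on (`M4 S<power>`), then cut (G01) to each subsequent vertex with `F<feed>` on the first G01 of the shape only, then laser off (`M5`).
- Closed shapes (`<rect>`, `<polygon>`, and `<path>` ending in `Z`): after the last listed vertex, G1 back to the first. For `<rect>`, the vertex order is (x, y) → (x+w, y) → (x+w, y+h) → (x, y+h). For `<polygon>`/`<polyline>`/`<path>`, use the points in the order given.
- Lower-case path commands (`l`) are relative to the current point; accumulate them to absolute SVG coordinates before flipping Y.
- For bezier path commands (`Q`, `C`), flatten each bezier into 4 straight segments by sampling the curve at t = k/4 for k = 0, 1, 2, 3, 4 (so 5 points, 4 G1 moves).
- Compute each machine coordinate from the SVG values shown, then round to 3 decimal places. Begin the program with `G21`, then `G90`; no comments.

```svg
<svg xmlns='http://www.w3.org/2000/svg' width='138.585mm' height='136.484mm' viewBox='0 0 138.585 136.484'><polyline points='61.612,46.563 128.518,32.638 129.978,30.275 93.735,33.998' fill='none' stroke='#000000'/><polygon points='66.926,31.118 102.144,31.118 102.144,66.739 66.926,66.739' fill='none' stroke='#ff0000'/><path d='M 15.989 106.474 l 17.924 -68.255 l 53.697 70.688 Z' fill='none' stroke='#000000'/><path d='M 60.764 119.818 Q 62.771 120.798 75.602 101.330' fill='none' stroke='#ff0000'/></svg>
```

1 u = 1 mm; y_m = 136.484 − y.

[1] `<polyline>` open polyline, #000000→score S561 F1822: (61.612,89.921) → (128.518,103.846) → (129.978,106.209) → (93.735,102.486)

[2] `<polygon>` rectangle, #ff0000→engrave S329 F3921: (66.926,105.366) → (102.144,105.366) → (102.144,69.745) → (66.926,69.745) → (66.926,105.366) (closed)

[3] `<path>` closed polygon, #000000→score S561 F1822: (15.989,30.010) → (33.913,98.265) → (87.610,27.577) → (15.989,30.010) (closed)

[4] `<path>` quadratic bezier, #ff0000→engrave S329 F3921: (60.764,16.666) → (62.444,17.454) → (65.477,20.798) → (69.863,26.698) → (75.602,35.154)

G21
G90
G00 X61.612 Y89.921
M4 S561
G01 X128.518 Y103.846 F1822
G01 X129.978 Y106.209
G01 X93.735 Y102.486
M5
G00 X66.926 Y105.366
M4 S329
G01 X102.144 Y105.366 F3921
G01 X102.144 Y69.745
G01 X66.926 Y69.745
G01 X66.926 Y105.366
M5
G00 X15.989 Y30.010
M4 S561
G01 X33.913 Y98.265 F1822
G01 X87.610 Y27.577
G01 X15.989 Y30.010
M5
G00 X60.764 Y16.666
M4 S329
G01 X62.444 Y17.454 F3921
G01 X65.477 Y20.798
G01 X69.863 Y26.698
G01 X75.602 Y35.154
M5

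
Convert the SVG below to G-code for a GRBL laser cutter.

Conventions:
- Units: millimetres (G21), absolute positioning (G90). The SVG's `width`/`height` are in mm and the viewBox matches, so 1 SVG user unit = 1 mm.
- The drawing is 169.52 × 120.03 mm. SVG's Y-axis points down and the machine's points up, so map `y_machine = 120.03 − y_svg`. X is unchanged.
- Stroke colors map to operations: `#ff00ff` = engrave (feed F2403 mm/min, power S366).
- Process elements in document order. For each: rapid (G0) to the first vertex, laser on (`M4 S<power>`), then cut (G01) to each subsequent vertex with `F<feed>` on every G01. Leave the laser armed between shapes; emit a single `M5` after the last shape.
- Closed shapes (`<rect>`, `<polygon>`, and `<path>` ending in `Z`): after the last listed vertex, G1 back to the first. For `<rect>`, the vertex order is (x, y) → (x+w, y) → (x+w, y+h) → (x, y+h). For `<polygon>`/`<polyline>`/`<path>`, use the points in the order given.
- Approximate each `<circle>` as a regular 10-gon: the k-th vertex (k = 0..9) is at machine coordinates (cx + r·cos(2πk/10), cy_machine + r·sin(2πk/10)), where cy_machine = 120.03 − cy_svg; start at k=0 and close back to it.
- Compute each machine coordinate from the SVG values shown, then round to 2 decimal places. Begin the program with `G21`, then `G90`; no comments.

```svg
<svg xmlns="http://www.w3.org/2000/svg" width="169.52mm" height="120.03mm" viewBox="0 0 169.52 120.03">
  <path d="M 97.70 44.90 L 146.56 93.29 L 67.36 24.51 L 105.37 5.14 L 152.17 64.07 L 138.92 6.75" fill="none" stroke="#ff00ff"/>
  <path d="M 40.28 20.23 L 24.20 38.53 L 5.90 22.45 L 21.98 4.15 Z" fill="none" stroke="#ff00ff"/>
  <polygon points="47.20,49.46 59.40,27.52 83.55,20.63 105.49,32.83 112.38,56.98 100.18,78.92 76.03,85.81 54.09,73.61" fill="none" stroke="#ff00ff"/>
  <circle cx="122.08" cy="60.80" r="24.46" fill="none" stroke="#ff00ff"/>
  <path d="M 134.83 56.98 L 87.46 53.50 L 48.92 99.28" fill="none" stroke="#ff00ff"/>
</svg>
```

Since the viewBox matches the mm dimensions, user units are millimetres directly. The only transform is the Y-flip y_m = 120.03 − y_svg.

Shape 1 is a open polyline drawn with `<path>`. Its stroke #ff00ff means engrave at S366, F2403. After flipping Y the toolpath is (97.70,75.13) → (146.56,26.74) → (67.36,95.52) → (105.37,114.89) → (152.17,55.96) → (138.92,113.28).

Shape 2 is a regular polygon drawn with `<path>`. Its stroke #ff00ff means engrave at S366, F2403. After flipping Y the toolpath is (40.28,99.80) → (24.20,81.50) → (5.90,97.58) → (21.98,115.88) → (40.28,99.80), returning to the start.

Shape 3 is a regular polygon drawn with `<polygon>`. Its stroke #ff00ff means engrave at S366, F2403. After flipping Y the toolpath is (47.20,70.57) → (59.40,92.51) → (83.55,99.40) → (105.49,87.20) → (112.38,63.05) → (100.18,41.11) → (76.03,34.22) → (54.09,46.42) → (47.20,70.57), returning to the start.

Shape 4 is a circle drawn with `<circle>`. Its stroke #ff00ff means engrave at S366, F2403. After flipping Y the toolpath is (146.54,59.23) → (141.87,73.61) → (129.64,82.49) → (114.52,82.49) → (102.29,73.61) → (97.62,59.23) → (102.29,44.85) → (114.52,35.97) → (129.64,35.97) → (141.87,44.85) → (146.54,59.23), returning to the start.

Shape 5 is a open polyline drawn with `<path>`. Its stroke #ff00ff means engrave at S366, F2403. After flipping Y the toolpath is (134.83,63.05) → (87.46,66.53) → (48.92,20.75).

G21
G90
G0 X97.70 Y75.13
M4 S366
G01 X146.56 Y26.74 F2403
G01 X67.36 Y95.52 F2403
G01 X105.37 Y114.89 F2403
G01 X152.17 Y55.96 F2403
G01 X138.92 Y113.28 F2403
G0 X40.28 Y99.80
M4 S366
G01 X24.20 Y81.50 F2403
G01 X5.90 Y97.58 F2403
G01 X21.98 Y115.88 F2403
G01 X40.28 Y99.80 F2403
G0 X47.20 Y70.57
M4 S366
G01 X59.40 Y92.51 F2403
G01 X83.55 Y99.40 F2403
G01 X105.49 Y87.20 F2403
G01 X112.38 Y63.05 F2403
G01 X100.18 Y41.11 F2403
G01 X76.03 Y34.22 F2403
G01 X54.09 Y46.42 F2403
G01 X47.20 Y70.57 F2403
G0 X146.54 Y59.23
M4 S366
G01 X141.87 Y73.61 F2403
G01 X129.64 Y82.49 F2403
G01 X114.52 Y82.49 F2403
G01 X102.29 Y73.61 F2403
G01 X97.62 Y59.23 F2403
G01 X102.29 Y44.85 F2403
G01 X114.52 Y35.97 F2403
G01 X129.64 Y35.97 F2403
G01 X141.87 Y44.85 F2403
G01 X146.54 Y59.23 F2403
G0 X134.83 Y63.05
M4 S366
G01 X87.46 Y66.53 F2403
G01 X48.92 Y20.75 F2403
M5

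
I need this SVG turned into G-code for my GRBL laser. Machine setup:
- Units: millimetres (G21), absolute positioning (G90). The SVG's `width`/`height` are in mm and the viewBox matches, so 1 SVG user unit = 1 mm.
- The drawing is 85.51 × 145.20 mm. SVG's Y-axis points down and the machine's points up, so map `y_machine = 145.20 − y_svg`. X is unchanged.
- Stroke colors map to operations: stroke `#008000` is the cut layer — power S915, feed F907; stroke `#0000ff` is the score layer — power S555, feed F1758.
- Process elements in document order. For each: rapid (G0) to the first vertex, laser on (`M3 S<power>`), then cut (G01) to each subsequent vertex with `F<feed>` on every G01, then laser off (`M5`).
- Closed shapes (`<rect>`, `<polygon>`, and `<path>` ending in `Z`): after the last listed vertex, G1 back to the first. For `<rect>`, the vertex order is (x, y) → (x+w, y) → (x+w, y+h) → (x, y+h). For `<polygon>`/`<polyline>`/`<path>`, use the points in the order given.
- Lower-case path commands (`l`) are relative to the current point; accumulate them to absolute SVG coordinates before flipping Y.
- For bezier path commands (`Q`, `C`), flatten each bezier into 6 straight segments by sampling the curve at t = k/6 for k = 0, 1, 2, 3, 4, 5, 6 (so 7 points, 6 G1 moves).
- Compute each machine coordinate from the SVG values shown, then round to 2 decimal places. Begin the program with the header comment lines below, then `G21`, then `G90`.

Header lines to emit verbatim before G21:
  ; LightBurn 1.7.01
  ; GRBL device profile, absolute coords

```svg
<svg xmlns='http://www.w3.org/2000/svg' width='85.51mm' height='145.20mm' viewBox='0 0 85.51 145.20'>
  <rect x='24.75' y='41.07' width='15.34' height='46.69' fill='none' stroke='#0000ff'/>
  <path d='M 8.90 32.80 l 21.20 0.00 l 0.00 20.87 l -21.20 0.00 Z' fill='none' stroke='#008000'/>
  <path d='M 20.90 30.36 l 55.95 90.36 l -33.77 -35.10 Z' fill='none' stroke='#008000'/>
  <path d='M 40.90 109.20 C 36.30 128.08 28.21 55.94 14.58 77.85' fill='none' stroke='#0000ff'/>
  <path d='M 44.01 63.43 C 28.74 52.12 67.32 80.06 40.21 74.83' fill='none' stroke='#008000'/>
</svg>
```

; LightBurn 1.7.01
; GRBL device profile, absolute coords
G21
G90
G0 X24.75 Y104.13
M3 S555
G01 X40.09 Y104.13 F1758
G01 X40.09 Y57.44 F1758
G01 X24.75 Y57.44 F1758
G01 X24.75 Y104.13 F1758
M5
G0 X8.90 Y112.40
M3 S915
G01 X30.10 Y112.40 F907
G01 X30.10 Y91.53 F907
G01 X8.90 Y91.53 F907
G01 X8.90 Y112.40 F907
M5
G0 X20.90 Y114.84
M3 S915
G01 X76.85 Y24.48 F907
G01 X43.08 Y59.58 F907
G01 X20.90 Y114.84 F907
M5
G0 X40.90 Y36.00
M3 S555
G01 X38.30 Y33.29 F1758
G01 X35.06 Y40.61 F1758
G01 X31.13 Y52.81 F1758
G01 X26.44 Y64.76 F1758
G01 X20.94 Y71.32 F1758
G01 X14.58 Y67.35 F1758
M5
G0 X44.01 Y81.77
M3 S915
G01 X40.31 Y84.49 F907
G01 X42.26 Y82.68 F907
G01 X46.55 Y78.35 F907
G01 X49.85 Y73.51 F907
G01 X48.84 Y70.18 F907
G01 X40.21 Y70.37 F907
M5

viewBox `0 0 85.51 145.20` with mm width/height → 1 unit = 1 mm. Flip: y_m = 145.20 − y_svg.

**Shape 1** — `<rect>` rectangle, stroke `#0000ff` → score (S555, F1758). Machine vertices: (24.75,104.13) → (40.09,104.13) → (40.09,57.44) → (24.75,57.44) → (24.75,104.13). Closed: final G1 returns to the first vertex.

**Shape 2** — `<path>` rectangle, stroke `#008000` → cut (S915, F907). Machine vertices: (8.90,112.40) → (30.10,112.40) → (30.10,91.53) → (8.90,91.53) → (8.90,112.40). Closed: final G1 returns to the first vertex.

**Shape 3** — `<path>` closed polygon, stroke `#008000` → cut (S915, F907). Machine vertices: (20.90,114.84) → (76.85,24.48) → (43.08,59.58) → (20.90,114.84). Closed: final G1 returns to the first vertex.

**Shape 4** — `<path>` cubic bezier, stroke `#0000ff` → score (S555, F1758). Control points (SVG): P0=(40.90,109.20), P1=(36.30,128.08), P2=(28.21,55.94), P3=(14.58,77.85); sampled at t=k/6. Machine vertices: (40.90,36.00) → (38.30,33.29) → (35.06,40.61) → (31.13,52.81) → (26.44,64.76) → (20.94,71.32) → (14.58,67.35). Open path.

**Shape 5** — `<path>` cubic bezier, stroke `#008000` → cut (S915, F907). Control points (SVG): P0=(44.01,63.43), P1=(28.74,52.12), P2=(67.32,80.06), P3=(40.21,74.83); sampled at t=k/6. Machine vertices: (44.01,81.77) → (40.31,84.49) → (42.26,82.68) → (46.55,78.35) → (49.85,73.51) → (48.84,70.18) → (40.21,70.37). Open path.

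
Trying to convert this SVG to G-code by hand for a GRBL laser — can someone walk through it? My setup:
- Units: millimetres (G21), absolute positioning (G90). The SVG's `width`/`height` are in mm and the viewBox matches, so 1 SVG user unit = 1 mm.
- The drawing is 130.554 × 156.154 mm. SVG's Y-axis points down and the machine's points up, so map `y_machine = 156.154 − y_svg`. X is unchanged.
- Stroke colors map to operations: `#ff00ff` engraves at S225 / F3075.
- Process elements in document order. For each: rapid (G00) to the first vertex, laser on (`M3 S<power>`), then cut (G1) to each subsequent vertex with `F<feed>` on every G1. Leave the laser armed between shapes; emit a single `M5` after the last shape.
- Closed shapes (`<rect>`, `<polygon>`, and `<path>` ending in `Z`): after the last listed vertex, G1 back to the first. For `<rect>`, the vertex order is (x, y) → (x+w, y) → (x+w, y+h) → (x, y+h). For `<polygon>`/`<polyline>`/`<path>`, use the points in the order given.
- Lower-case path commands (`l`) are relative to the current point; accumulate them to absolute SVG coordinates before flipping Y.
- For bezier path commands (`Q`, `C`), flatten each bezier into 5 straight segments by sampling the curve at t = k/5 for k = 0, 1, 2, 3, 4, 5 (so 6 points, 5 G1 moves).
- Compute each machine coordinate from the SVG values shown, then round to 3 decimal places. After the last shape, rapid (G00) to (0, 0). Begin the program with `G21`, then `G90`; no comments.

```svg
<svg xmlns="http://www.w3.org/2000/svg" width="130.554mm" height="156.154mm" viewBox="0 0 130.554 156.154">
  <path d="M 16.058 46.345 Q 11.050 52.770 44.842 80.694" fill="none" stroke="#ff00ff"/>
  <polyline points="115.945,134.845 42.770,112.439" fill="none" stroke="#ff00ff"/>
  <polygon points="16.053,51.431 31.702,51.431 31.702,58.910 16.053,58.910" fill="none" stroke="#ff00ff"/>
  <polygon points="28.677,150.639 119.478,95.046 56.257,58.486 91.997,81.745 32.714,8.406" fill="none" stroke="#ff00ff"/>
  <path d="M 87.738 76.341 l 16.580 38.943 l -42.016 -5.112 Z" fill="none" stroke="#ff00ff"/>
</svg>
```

viewBox `0 0 130.554 156.154` with mm width/height → 1 unit = 1 mm. Flip: y_m = 156.154 − y_svg.

**Shape 1** — `<path>` quadratic bezier, stroke `#ff00ff` → engrave (S225, F3075). Control points (SVG): P0=(16.058,46.345), P1=(11.050,52.770), P2=(44.842,80.694); sampled at t=k/5. Machine vertices: (16.058,109.809) → (15.607,106.379) → (18.260,101.229) → (24.016,94.359) → (32.877,85.770) → (44.842,75.460). Open path.

**Shape 2** — `<polyline>` line segment, stroke `#ff00ff` → engrave (S225, F3075). Machine vertices: (115.945,21.309) → (42.770,43.715). Open path.

**Shape 3** — `<polygon>` rectangle, stroke `#ff00ff` → engrave (S225, F3075). Machine vertices: (16.053,104.723) → (31.702,104.723) → (31.702,97.244) → (16.053,97.244) → (16.053,104.723). Closed: final G1 returns to the first vertex.

**Shape 4** — `<polygon>` closed polygon, stroke `#ff00ff` → engrave (S225, F3075). Machine vertices: (28.677,5.515) → (119.478,61.108) → (56.257,97.668) → (91.997,74.409) → (32.714,147.748) → (28.677,5.515). Closed: final G1 returns to the first vertex.

**Shape 5** — `<path>` regular polygon, stroke `#ff00ff` → engrave (S225, F3075). Machine vertices: (87.738,79.813) → (104.318,40.870) → (62.302,45.982) → (87.738,79.813). Closed: final G1 returns to the first vertex.

G21
G90
G00 X16.058 Y109.809
M3 S225
G1 X15.607 Y106.379 F3075
G1 X18.260 Y101.229 F3075
G1 X24.016 Y94.359 F3075
G1 X32.877 Y85.770 F3075
G1 X44.842 Y75.460 F3075
G00 X115.945 Y21.309
M3 S225
G1 X42.770 Y43.715 F3075
G00 X16.053 Y104.723
M3 S225
G1 X31.702 Y104.723 F3075
G1 X31.702 Y97.244 F3075
G1 X16.053 Y97.244 F3075
G1 X16.053 Y104.723 F3075
G00 X28.677 Y5.515
M3 S225
G1 X119.478 Y61.108 F3075
G1 X56.257 Y97.668 F3075
G1 X91.997 Y74.409 F3075
G1 X32.714 Y147.748 F3075
G1 X28.677 Y5.515 F3075
G00 X87.738 Y79.813
M3 S225
G1 X104.318 Y40.870 F3075
G1 X62.302 Y45.982 F3075
G1 X87.738 Y79.813 F3075
M5
G00 X0.000 Y0.000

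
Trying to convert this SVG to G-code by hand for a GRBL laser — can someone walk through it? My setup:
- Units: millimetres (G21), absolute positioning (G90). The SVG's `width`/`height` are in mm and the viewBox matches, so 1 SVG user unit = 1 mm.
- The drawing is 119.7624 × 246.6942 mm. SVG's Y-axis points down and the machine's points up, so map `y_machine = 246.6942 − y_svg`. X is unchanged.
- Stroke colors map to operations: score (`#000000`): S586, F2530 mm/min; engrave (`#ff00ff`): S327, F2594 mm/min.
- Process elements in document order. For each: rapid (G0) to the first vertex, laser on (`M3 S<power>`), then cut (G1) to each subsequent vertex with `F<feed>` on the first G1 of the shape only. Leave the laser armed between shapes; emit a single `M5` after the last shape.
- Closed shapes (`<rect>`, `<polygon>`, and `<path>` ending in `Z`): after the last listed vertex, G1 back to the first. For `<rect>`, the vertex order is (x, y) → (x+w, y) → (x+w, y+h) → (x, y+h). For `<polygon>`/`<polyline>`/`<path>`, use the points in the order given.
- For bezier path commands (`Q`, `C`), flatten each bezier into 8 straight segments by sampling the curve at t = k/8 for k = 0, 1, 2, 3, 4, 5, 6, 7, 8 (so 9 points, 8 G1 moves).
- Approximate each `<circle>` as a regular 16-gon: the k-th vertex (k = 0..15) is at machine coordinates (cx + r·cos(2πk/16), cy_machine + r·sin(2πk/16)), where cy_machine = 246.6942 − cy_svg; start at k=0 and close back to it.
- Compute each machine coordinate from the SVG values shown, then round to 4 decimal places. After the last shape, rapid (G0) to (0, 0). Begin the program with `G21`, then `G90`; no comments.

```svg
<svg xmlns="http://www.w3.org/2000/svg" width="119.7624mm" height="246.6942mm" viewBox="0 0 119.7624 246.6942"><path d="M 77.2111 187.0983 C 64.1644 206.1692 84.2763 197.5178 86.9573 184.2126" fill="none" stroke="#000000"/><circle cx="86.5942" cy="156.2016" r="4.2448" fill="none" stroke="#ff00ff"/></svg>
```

G21
G90
G0 X77.2111 Y59.5959
M3 S586
G1 X73.7741 Y53.6987 F2530
G1 X72.8529 Y50.1302
G1 X73.8545 Y48.6200
G1 X76.1863 Y48.8977
G1 X79.2553 Y50.6931
G1 X82.4687 Y53.7357
G1 X85.2337 Y57.7554
G1 X86.9573 Y62.4816
G0 X90.8390 Y90.4926
M3 S327
G1 X90.5159 Y92.1170 F2594
G1 X89.5957 Y93.4941
G1 X88.2186 Y94.4143
G1 X86.5942 Y94.7374
G1 X84.9698 Y94.4143
G1 X83.5927 Y93.4941
G1 X82.6725 Y92.1170
G1 X82.3494 Y90.4926
G1 X82.6725 Y88.8682
G1 X83.5927 Y87.4911
G1 X84.9698 Y86.5709
G1 X86.5942 Y86.2478
G1 X88.2186 Y86.5709
G1 X89.5957 Y87.4911
G1 X90.5159 Y88.8682
G1 X90.8390 Y90.4926
M5
G0 X0.0000 Y0.0000

1 u = 1 mm; y_m = 246.6942 − y.

[1] `<path>` cubic bezier, #000000→score S586 F2530: (77.2111,59.5959) → (73.7741,53.6987) → (72.8529,50.1302) → (73.8545,48.6200) → (76.1863,48.8977) → (79.2553,50.6931) → (82.4687,53.7357) → (85.2337,57.7554) → (86.9573,62.4816)

[2] `<circle>` circle, #ff00ff→engrave S327 F2594: (90.8390,90.4926) → (90.5159,92.1170) → (89.5957,93.4941) → (88.2186,94.4143) → (86.5942,94.7374) → (84.9698,94.4143) → (83.5927,93.4941) → (82.6725,92.1170) → (82.3494,90.4926) → (82.6725,88.8682) → (83.5927,87.4911) → (84.9698,86.5709) → (86.5942,86.2478) → (88.2186,86.5709) → (89.5957,87.4911) → (90.5159,88.8682) → (90.8390,90.4926) (closed)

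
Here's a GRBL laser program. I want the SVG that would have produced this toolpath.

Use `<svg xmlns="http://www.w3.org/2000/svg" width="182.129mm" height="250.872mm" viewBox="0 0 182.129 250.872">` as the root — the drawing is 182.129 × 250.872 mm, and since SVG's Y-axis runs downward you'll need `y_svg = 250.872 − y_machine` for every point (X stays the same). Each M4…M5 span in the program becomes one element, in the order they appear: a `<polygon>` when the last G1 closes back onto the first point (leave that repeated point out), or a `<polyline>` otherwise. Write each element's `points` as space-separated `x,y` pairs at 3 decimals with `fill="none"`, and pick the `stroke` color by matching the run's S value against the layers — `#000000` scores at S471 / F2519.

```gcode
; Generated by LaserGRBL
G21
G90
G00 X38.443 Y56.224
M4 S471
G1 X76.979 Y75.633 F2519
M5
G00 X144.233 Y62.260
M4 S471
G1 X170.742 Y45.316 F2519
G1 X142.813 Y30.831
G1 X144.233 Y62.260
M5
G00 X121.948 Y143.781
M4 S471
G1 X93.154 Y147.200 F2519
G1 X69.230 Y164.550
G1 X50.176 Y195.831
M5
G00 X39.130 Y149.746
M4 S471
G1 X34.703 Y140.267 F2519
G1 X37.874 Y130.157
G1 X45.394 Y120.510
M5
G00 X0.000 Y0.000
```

<svg xmlns="http://www.w3.org/2000/svg" width="182.129mm" height="250.872mm" viewBox="0 0 182.129 250.872">
  <polyline points="38.443,194.648 76.979,175.239" fill="none" stroke="#000000"/>
  <polygon points="144.233,188.612 170.742,205.556 142.813,220.041" fill="none" stroke="#000000"/>
  <polyline points="121.948,107.091 93.154,103.672 69.230,86.322 50.176,55.041" fill="none" stroke="#000000"/>
  <polyline points="39.130,101.126 34.703,110.605 37.874,120.715 45.394,130.362" fill="none" stroke="#000000"/>
</svg>

Each laser-on run becomes one SVG element. Flip Y back into SVG space with y_svg = 250.872 − y_machine. Every run uses S471, so all elements get stroke `#000000` (score).

Run 1: The run is open, so emit a `<polyline>` with points (Y-flipped): 38.443,194.648 76.979,175.239.

Run 2: The run returns to its start, so emit a `<polygon>` with points (Y-flipped): 144.233,188.612 170.742,205.556 142.813,220.041.

Run 3: The run is open, so emit a `<polyline>` with points (Y-flipped): 121.948,107.091 93.154,103.672 69.230,86.322 50.176,55.041.

Run 4: The run is open, so emit a `<polyline>` with points (Y-flipped): 39.130,101.126 34.703,110.605 37.874,120.715 45.394,130.362.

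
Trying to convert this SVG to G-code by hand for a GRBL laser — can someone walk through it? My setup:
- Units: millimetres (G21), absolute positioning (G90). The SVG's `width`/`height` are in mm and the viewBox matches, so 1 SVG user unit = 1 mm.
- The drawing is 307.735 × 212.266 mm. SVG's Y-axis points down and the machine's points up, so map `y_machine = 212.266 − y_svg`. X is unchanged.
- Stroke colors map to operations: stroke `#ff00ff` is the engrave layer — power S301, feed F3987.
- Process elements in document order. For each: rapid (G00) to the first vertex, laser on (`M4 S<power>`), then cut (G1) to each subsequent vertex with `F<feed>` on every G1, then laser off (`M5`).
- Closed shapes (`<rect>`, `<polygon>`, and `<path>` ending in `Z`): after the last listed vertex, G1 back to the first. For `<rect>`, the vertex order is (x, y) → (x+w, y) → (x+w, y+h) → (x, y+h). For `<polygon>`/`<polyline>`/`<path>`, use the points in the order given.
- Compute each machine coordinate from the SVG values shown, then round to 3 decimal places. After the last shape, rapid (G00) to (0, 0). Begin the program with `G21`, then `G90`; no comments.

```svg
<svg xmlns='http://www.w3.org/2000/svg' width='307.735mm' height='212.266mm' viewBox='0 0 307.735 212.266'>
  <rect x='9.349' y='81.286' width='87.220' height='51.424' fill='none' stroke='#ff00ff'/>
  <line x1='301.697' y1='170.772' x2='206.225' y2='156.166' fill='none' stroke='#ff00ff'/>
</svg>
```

G21
G90
G00 X9.349 Y130.980
M4 S301
G1 X96.569 Y130.980 F3987
G1 X96.569 Y79.556 F3987
G1 X9.349 Y79.556 F3987
G1 X9.349 Y130.980 F3987
M5
G00 X301.697 Y41.494
M4 S301
G1 X206.225 Y56.100 F3987
M5
G00 X0.000 Y0.000

viewBox `0 0 307.735 212.266` with mm width/height → 1 unit = 1 mm. Flip: y_m = 212.266 − y_svg.

**Shape 1** — `<rect>` rectangle, stroke `#ff00ff` → engrave (S301, F3987). Machine vertices: (9.349,130.980) → (96.569,130.980) → (96.569,79.556) → (9.349,79.556) → (9.349,130.980). Closed: final G1 returns to the first vertex.

**Shape 2** — `<line>` line segment, stroke `#ff00ff` → engrave (S301, F3987). Machine vertices: (301.697,41.494) → (206.225,56.100). Open path.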